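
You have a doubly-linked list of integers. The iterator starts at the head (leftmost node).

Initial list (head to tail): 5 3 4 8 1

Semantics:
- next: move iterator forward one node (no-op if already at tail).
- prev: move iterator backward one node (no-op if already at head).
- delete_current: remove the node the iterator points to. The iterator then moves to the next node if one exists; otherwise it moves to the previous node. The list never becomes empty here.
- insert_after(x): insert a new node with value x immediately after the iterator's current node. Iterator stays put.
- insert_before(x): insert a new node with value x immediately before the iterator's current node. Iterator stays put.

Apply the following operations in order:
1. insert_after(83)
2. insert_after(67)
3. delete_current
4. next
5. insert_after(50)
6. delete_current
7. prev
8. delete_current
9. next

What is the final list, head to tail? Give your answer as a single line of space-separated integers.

After 1 (insert_after(83)): list=[5, 83, 3, 4, 8, 1] cursor@5
After 2 (insert_after(67)): list=[5, 67, 83, 3, 4, 8, 1] cursor@5
After 3 (delete_current): list=[67, 83, 3, 4, 8, 1] cursor@67
After 4 (next): list=[67, 83, 3, 4, 8, 1] cursor@83
After 5 (insert_after(50)): list=[67, 83, 50, 3, 4, 8, 1] cursor@83
After 6 (delete_current): list=[67, 50, 3, 4, 8, 1] cursor@50
After 7 (prev): list=[67, 50, 3, 4, 8, 1] cursor@67
After 8 (delete_current): list=[50, 3, 4, 8, 1] cursor@50
After 9 (next): list=[50, 3, 4, 8, 1] cursor@3

Answer: 50 3 4 8 1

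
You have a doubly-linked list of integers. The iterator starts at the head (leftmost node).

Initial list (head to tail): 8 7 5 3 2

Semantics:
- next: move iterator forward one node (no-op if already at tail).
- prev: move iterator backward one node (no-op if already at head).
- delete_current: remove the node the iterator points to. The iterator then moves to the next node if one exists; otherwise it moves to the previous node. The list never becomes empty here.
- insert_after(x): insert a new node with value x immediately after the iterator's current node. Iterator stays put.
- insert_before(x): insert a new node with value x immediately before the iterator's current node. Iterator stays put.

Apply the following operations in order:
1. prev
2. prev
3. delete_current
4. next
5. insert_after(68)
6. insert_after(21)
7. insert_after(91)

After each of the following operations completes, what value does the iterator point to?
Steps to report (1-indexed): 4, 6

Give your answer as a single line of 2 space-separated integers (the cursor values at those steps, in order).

After 1 (prev): list=[8, 7, 5, 3, 2] cursor@8
After 2 (prev): list=[8, 7, 5, 3, 2] cursor@8
After 3 (delete_current): list=[7, 5, 3, 2] cursor@7
After 4 (next): list=[7, 5, 3, 2] cursor@5
After 5 (insert_after(68)): list=[7, 5, 68, 3, 2] cursor@5
After 6 (insert_after(21)): list=[7, 5, 21, 68, 3, 2] cursor@5
After 7 (insert_after(91)): list=[7, 5, 91, 21, 68, 3, 2] cursor@5

Answer: 5 5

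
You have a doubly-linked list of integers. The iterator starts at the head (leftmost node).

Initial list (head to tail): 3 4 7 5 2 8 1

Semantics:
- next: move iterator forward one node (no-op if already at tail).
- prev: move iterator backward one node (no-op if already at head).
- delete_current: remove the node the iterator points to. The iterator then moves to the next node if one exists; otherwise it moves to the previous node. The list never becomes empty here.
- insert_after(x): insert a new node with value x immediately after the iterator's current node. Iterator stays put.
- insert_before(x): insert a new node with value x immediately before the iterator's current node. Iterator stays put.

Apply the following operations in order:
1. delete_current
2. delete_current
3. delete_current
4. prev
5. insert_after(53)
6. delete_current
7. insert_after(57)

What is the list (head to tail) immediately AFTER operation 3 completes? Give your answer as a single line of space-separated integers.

Answer: 5 2 8 1

Derivation:
After 1 (delete_current): list=[4, 7, 5, 2, 8, 1] cursor@4
After 2 (delete_current): list=[7, 5, 2, 8, 1] cursor@7
After 3 (delete_current): list=[5, 2, 8, 1] cursor@5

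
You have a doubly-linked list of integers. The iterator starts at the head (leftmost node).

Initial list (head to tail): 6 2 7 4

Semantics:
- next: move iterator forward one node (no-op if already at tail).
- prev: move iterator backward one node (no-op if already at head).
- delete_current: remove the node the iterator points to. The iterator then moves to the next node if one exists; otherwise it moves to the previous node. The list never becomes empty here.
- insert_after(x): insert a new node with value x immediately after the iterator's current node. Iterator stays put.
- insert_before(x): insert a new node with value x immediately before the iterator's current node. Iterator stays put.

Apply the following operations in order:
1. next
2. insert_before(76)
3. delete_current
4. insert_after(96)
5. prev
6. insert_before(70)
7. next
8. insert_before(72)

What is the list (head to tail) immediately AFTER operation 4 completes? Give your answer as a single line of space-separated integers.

Answer: 6 76 7 96 4

Derivation:
After 1 (next): list=[6, 2, 7, 4] cursor@2
After 2 (insert_before(76)): list=[6, 76, 2, 7, 4] cursor@2
After 3 (delete_current): list=[6, 76, 7, 4] cursor@7
After 4 (insert_after(96)): list=[6, 76, 7, 96, 4] cursor@7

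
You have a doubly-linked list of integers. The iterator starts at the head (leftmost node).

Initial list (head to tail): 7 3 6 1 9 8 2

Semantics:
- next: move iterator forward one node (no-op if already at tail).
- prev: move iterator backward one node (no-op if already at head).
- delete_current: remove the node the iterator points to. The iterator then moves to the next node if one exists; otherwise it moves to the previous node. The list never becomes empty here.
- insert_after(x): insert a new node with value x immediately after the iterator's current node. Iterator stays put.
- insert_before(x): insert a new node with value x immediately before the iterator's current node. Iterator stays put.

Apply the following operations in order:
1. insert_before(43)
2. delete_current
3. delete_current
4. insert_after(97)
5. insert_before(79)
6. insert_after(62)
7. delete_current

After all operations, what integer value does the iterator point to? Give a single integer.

After 1 (insert_before(43)): list=[43, 7, 3, 6, 1, 9, 8, 2] cursor@7
After 2 (delete_current): list=[43, 3, 6, 1, 9, 8, 2] cursor@3
After 3 (delete_current): list=[43, 6, 1, 9, 8, 2] cursor@6
After 4 (insert_after(97)): list=[43, 6, 97, 1, 9, 8, 2] cursor@6
After 5 (insert_before(79)): list=[43, 79, 6, 97, 1, 9, 8, 2] cursor@6
After 6 (insert_after(62)): list=[43, 79, 6, 62, 97, 1, 9, 8, 2] cursor@6
After 7 (delete_current): list=[43, 79, 62, 97, 1, 9, 8, 2] cursor@62

Answer: 62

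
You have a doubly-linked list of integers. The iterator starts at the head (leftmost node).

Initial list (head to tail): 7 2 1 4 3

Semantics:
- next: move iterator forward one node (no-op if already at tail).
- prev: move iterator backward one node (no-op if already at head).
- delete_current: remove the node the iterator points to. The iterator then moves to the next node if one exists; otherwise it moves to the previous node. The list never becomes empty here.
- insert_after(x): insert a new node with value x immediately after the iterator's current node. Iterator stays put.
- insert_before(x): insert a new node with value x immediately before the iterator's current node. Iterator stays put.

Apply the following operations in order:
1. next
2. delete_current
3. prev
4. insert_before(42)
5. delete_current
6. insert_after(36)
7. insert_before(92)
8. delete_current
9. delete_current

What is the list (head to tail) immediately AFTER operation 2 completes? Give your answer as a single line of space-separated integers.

After 1 (next): list=[7, 2, 1, 4, 3] cursor@2
After 2 (delete_current): list=[7, 1, 4, 3] cursor@1

Answer: 7 1 4 3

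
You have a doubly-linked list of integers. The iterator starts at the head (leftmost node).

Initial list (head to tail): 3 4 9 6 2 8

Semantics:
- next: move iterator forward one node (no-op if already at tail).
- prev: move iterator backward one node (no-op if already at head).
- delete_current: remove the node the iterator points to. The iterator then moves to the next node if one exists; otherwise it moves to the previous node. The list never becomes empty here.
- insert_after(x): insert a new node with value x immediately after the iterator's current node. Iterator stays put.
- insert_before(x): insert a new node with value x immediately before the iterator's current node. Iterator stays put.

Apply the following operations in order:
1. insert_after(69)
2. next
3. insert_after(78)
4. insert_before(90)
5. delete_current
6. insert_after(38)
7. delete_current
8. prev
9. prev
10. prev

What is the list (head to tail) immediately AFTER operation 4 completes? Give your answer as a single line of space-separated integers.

Answer: 3 90 69 78 4 9 6 2 8

Derivation:
After 1 (insert_after(69)): list=[3, 69, 4, 9, 6, 2, 8] cursor@3
After 2 (next): list=[3, 69, 4, 9, 6, 2, 8] cursor@69
After 3 (insert_after(78)): list=[3, 69, 78, 4, 9, 6, 2, 8] cursor@69
After 4 (insert_before(90)): list=[3, 90, 69, 78, 4, 9, 6, 2, 8] cursor@69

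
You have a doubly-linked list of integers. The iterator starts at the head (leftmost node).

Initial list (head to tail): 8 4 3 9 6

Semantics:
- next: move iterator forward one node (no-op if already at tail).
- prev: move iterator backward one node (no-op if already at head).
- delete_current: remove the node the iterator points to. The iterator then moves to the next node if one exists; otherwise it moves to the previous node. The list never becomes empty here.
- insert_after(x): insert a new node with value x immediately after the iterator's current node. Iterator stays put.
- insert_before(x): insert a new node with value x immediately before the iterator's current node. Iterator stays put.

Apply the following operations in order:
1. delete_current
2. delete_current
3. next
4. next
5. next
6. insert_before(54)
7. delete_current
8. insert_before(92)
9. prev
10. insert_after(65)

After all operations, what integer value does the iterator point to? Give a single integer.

Answer: 92

Derivation:
After 1 (delete_current): list=[4, 3, 9, 6] cursor@4
After 2 (delete_current): list=[3, 9, 6] cursor@3
After 3 (next): list=[3, 9, 6] cursor@9
After 4 (next): list=[3, 9, 6] cursor@6
After 5 (next): list=[3, 9, 6] cursor@6
After 6 (insert_before(54)): list=[3, 9, 54, 6] cursor@6
After 7 (delete_current): list=[3, 9, 54] cursor@54
After 8 (insert_before(92)): list=[3, 9, 92, 54] cursor@54
After 9 (prev): list=[3, 9, 92, 54] cursor@92
After 10 (insert_after(65)): list=[3, 9, 92, 65, 54] cursor@92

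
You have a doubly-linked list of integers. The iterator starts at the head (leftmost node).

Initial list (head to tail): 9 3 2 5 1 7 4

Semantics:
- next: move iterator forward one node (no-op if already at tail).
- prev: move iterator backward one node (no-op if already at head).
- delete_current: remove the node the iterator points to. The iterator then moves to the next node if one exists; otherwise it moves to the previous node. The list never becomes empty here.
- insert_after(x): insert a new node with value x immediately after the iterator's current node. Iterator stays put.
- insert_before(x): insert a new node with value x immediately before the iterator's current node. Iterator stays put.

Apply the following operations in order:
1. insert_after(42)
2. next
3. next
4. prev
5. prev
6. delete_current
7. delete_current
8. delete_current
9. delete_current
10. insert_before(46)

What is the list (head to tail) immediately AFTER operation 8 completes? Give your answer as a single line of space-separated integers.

After 1 (insert_after(42)): list=[9, 42, 3, 2, 5, 1, 7, 4] cursor@9
After 2 (next): list=[9, 42, 3, 2, 5, 1, 7, 4] cursor@42
After 3 (next): list=[9, 42, 3, 2, 5, 1, 7, 4] cursor@3
After 4 (prev): list=[9, 42, 3, 2, 5, 1, 7, 4] cursor@42
After 5 (prev): list=[9, 42, 3, 2, 5, 1, 7, 4] cursor@9
After 6 (delete_current): list=[42, 3, 2, 5, 1, 7, 4] cursor@42
After 7 (delete_current): list=[3, 2, 5, 1, 7, 4] cursor@3
After 8 (delete_current): list=[2, 5, 1, 7, 4] cursor@2

Answer: 2 5 1 7 4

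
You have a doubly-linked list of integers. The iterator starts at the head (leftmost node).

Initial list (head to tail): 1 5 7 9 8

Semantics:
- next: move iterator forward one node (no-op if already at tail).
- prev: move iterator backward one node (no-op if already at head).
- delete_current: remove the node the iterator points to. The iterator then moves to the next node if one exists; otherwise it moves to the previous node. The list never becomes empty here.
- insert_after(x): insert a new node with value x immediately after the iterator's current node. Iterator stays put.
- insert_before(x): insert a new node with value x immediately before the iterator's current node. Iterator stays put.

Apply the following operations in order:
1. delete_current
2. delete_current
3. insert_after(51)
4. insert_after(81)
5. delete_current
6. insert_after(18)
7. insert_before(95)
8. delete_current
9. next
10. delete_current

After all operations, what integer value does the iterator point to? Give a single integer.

After 1 (delete_current): list=[5, 7, 9, 8] cursor@5
After 2 (delete_current): list=[7, 9, 8] cursor@7
After 3 (insert_after(51)): list=[7, 51, 9, 8] cursor@7
After 4 (insert_after(81)): list=[7, 81, 51, 9, 8] cursor@7
After 5 (delete_current): list=[81, 51, 9, 8] cursor@81
After 6 (insert_after(18)): list=[81, 18, 51, 9, 8] cursor@81
After 7 (insert_before(95)): list=[95, 81, 18, 51, 9, 8] cursor@81
After 8 (delete_current): list=[95, 18, 51, 9, 8] cursor@18
After 9 (next): list=[95, 18, 51, 9, 8] cursor@51
After 10 (delete_current): list=[95, 18, 9, 8] cursor@9

Answer: 9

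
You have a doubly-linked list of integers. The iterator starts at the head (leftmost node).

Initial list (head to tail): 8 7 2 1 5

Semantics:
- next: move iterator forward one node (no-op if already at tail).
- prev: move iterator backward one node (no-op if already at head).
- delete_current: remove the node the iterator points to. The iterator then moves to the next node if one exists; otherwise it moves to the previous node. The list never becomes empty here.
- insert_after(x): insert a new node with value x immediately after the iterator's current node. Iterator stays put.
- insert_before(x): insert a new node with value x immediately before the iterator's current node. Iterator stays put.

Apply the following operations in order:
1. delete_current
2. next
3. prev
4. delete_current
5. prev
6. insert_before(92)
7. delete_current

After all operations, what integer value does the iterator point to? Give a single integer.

After 1 (delete_current): list=[7, 2, 1, 5] cursor@7
After 2 (next): list=[7, 2, 1, 5] cursor@2
After 3 (prev): list=[7, 2, 1, 5] cursor@7
After 4 (delete_current): list=[2, 1, 5] cursor@2
After 5 (prev): list=[2, 1, 5] cursor@2
After 6 (insert_before(92)): list=[92, 2, 1, 5] cursor@2
After 7 (delete_current): list=[92, 1, 5] cursor@1

Answer: 1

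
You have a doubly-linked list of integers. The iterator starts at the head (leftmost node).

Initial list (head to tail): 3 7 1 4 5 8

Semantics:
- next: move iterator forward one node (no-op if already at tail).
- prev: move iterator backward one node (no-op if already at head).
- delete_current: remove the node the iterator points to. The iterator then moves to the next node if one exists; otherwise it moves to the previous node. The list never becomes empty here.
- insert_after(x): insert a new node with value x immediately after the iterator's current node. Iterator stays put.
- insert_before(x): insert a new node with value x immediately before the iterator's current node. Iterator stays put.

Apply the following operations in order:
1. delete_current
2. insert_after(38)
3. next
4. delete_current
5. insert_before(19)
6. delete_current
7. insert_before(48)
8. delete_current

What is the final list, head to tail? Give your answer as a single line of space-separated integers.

After 1 (delete_current): list=[7, 1, 4, 5, 8] cursor@7
After 2 (insert_after(38)): list=[7, 38, 1, 4, 5, 8] cursor@7
After 3 (next): list=[7, 38, 1, 4, 5, 8] cursor@38
After 4 (delete_current): list=[7, 1, 4, 5, 8] cursor@1
After 5 (insert_before(19)): list=[7, 19, 1, 4, 5, 8] cursor@1
After 6 (delete_current): list=[7, 19, 4, 5, 8] cursor@4
After 7 (insert_before(48)): list=[7, 19, 48, 4, 5, 8] cursor@4
After 8 (delete_current): list=[7, 19, 48, 5, 8] cursor@5

Answer: 7 19 48 5 8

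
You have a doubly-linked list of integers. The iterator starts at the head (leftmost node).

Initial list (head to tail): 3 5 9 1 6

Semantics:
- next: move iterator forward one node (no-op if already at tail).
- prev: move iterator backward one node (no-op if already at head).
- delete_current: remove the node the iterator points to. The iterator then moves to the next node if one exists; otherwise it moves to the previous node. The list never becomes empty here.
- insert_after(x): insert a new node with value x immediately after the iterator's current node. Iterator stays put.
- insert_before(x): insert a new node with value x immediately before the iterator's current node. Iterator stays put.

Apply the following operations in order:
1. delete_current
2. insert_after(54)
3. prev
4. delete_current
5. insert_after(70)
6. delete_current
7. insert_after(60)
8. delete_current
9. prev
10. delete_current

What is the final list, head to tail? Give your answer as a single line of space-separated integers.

Answer: 9 1 6

Derivation:
After 1 (delete_current): list=[5, 9, 1, 6] cursor@5
After 2 (insert_after(54)): list=[5, 54, 9, 1, 6] cursor@5
After 3 (prev): list=[5, 54, 9, 1, 6] cursor@5
After 4 (delete_current): list=[54, 9, 1, 6] cursor@54
After 5 (insert_after(70)): list=[54, 70, 9, 1, 6] cursor@54
After 6 (delete_current): list=[70, 9, 1, 6] cursor@70
After 7 (insert_after(60)): list=[70, 60, 9, 1, 6] cursor@70
After 8 (delete_current): list=[60, 9, 1, 6] cursor@60
After 9 (prev): list=[60, 9, 1, 6] cursor@60
After 10 (delete_current): list=[9, 1, 6] cursor@9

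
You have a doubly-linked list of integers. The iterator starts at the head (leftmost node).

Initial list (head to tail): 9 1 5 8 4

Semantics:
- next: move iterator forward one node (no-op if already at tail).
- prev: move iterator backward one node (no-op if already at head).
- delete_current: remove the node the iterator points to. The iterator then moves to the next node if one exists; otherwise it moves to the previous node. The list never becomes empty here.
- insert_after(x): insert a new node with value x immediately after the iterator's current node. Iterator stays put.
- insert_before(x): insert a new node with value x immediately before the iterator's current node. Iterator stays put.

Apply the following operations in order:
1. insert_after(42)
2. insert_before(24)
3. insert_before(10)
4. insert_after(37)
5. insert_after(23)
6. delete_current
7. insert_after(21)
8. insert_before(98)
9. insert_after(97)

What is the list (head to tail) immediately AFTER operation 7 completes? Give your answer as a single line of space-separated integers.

Answer: 24 10 23 21 37 42 1 5 8 4

Derivation:
After 1 (insert_after(42)): list=[9, 42, 1, 5, 8, 4] cursor@9
After 2 (insert_before(24)): list=[24, 9, 42, 1, 5, 8, 4] cursor@9
After 3 (insert_before(10)): list=[24, 10, 9, 42, 1, 5, 8, 4] cursor@9
After 4 (insert_after(37)): list=[24, 10, 9, 37, 42, 1, 5, 8, 4] cursor@9
After 5 (insert_after(23)): list=[24, 10, 9, 23, 37, 42, 1, 5, 8, 4] cursor@9
After 6 (delete_current): list=[24, 10, 23, 37, 42, 1, 5, 8, 4] cursor@23
After 7 (insert_after(21)): list=[24, 10, 23, 21, 37, 42, 1, 5, 8, 4] cursor@23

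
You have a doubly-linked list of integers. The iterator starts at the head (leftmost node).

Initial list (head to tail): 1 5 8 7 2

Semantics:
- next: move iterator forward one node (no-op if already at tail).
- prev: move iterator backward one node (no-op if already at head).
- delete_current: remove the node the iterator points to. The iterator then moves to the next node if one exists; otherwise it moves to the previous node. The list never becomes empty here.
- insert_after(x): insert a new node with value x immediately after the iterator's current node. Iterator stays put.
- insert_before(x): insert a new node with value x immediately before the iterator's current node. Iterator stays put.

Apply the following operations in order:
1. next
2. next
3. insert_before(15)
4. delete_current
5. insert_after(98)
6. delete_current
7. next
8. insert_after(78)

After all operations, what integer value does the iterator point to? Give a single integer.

After 1 (next): list=[1, 5, 8, 7, 2] cursor@5
After 2 (next): list=[1, 5, 8, 7, 2] cursor@8
After 3 (insert_before(15)): list=[1, 5, 15, 8, 7, 2] cursor@8
After 4 (delete_current): list=[1, 5, 15, 7, 2] cursor@7
After 5 (insert_after(98)): list=[1, 5, 15, 7, 98, 2] cursor@7
After 6 (delete_current): list=[1, 5, 15, 98, 2] cursor@98
After 7 (next): list=[1, 5, 15, 98, 2] cursor@2
After 8 (insert_after(78)): list=[1, 5, 15, 98, 2, 78] cursor@2

Answer: 2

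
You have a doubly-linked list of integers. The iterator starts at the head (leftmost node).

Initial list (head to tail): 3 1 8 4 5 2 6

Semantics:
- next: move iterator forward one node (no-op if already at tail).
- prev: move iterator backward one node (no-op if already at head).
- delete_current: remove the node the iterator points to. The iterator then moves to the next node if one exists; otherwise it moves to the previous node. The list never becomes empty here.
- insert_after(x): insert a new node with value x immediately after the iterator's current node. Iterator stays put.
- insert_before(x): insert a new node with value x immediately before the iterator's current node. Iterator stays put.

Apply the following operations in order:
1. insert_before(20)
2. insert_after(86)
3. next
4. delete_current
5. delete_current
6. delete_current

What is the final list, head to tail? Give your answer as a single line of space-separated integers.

After 1 (insert_before(20)): list=[20, 3, 1, 8, 4, 5, 2, 6] cursor@3
After 2 (insert_after(86)): list=[20, 3, 86, 1, 8, 4, 5, 2, 6] cursor@3
After 3 (next): list=[20, 3, 86, 1, 8, 4, 5, 2, 6] cursor@86
After 4 (delete_current): list=[20, 3, 1, 8, 4, 5, 2, 6] cursor@1
After 5 (delete_current): list=[20, 3, 8, 4, 5, 2, 6] cursor@8
After 6 (delete_current): list=[20, 3, 4, 5, 2, 6] cursor@4

Answer: 20 3 4 5 2 6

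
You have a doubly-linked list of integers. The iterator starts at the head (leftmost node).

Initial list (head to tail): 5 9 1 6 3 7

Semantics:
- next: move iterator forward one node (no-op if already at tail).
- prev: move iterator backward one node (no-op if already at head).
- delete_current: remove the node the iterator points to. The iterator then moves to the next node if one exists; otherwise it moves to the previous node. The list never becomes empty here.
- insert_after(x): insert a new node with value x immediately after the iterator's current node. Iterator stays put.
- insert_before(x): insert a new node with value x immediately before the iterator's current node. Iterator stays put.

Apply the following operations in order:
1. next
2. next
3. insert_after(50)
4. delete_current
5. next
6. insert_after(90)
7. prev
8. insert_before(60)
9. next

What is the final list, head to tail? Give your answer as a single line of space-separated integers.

After 1 (next): list=[5, 9, 1, 6, 3, 7] cursor@9
After 2 (next): list=[5, 9, 1, 6, 3, 7] cursor@1
After 3 (insert_after(50)): list=[5, 9, 1, 50, 6, 3, 7] cursor@1
After 4 (delete_current): list=[5, 9, 50, 6, 3, 7] cursor@50
After 5 (next): list=[5, 9, 50, 6, 3, 7] cursor@6
After 6 (insert_after(90)): list=[5, 9, 50, 6, 90, 3, 7] cursor@6
After 7 (prev): list=[5, 9, 50, 6, 90, 3, 7] cursor@50
After 8 (insert_before(60)): list=[5, 9, 60, 50, 6, 90, 3, 7] cursor@50
After 9 (next): list=[5, 9, 60, 50, 6, 90, 3, 7] cursor@6

Answer: 5 9 60 50 6 90 3 7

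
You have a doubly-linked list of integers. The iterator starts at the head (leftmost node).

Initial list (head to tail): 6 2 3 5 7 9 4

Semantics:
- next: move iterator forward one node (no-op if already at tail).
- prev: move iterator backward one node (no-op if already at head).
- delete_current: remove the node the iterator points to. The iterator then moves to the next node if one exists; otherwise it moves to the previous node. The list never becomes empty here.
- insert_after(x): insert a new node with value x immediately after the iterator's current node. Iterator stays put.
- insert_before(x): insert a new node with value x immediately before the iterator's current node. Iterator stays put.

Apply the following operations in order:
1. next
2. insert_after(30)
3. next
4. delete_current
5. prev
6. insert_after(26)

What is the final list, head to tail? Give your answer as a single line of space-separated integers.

Answer: 6 2 26 3 5 7 9 4

Derivation:
After 1 (next): list=[6, 2, 3, 5, 7, 9, 4] cursor@2
After 2 (insert_after(30)): list=[6, 2, 30, 3, 5, 7, 9, 4] cursor@2
After 3 (next): list=[6, 2, 30, 3, 5, 7, 9, 4] cursor@30
After 4 (delete_current): list=[6, 2, 3, 5, 7, 9, 4] cursor@3
After 5 (prev): list=[6, 2, 3, 5, 7, 9, 4] cursor@2
After 6 (insert_after(26)): list=[6, 2, 26, 3, 5, 7, 9, 4] cursor@2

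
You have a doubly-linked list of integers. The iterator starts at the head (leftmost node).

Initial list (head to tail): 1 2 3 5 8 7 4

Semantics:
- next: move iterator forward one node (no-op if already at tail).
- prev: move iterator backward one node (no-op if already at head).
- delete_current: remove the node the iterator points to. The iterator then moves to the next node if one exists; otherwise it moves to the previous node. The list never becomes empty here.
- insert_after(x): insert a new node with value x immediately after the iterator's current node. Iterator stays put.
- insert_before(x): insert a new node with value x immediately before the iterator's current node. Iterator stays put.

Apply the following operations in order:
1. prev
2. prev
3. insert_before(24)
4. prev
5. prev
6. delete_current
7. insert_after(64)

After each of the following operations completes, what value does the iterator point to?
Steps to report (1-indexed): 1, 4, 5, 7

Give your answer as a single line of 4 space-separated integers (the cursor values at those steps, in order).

Answer: 1 24 24 1

Derivation:
After 1 (prev): list=[1, 2, 3, 5, 8, 7, 4] cursor@1
After 2 (prev): list=[1, 2, 3, 5, 8, 7, 4] cursor@1
After 3 (insert_before(24)): list=[24, 1, 2, 3, 5, 8, 7, 4] cursor@1
After 4 (prev): list=[24, 1, 2, 3, 5, 8, 7, 4] cursor@24
After 5 (prev): list=[24, 1, 2, 3, 5, 8, 7, 4] cursor@24
After 6 (delete_current): list=[1, 2, 3, 5, 8, 7, 4] cursor@1
After 7 (insert_after(64)): list=[1, 64, 2, 3, 5, 8, 7, 4] cursor@1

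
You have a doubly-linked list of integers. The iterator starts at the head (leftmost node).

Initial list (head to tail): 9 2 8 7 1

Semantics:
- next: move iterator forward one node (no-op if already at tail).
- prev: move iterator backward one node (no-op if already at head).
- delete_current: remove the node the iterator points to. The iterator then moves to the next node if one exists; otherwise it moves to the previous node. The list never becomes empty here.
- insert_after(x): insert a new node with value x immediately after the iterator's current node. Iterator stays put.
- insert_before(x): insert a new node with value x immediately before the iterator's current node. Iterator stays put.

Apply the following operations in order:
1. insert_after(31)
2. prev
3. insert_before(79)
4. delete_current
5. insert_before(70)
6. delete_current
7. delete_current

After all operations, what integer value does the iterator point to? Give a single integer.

Answer: 8

Derivation:
After 1 (insert_after(31)): list=[9, 31, 2, 8, 7, 1] cursor@9
After 2 (prev): list=[9, 31, 2, 8, 7, 1] cursor@9
After 3 (insert_before(79)): list=[79, 9, 31, 2, 8, 7, 1] cursor@9
After 4 (delete_current): list=[79, 31, 2, 8, 7, 1] cursor@31
After 5 (insert_before(70)): list=[79, 70, 31, 2, 8, 7, 1] cursor@31
After 6 (delete_current): list=[79, 70, 2, 8, 7, 1] cursor@2
After 7 (delete_current): list=[79, 70, 8, 7, 1] cursor@8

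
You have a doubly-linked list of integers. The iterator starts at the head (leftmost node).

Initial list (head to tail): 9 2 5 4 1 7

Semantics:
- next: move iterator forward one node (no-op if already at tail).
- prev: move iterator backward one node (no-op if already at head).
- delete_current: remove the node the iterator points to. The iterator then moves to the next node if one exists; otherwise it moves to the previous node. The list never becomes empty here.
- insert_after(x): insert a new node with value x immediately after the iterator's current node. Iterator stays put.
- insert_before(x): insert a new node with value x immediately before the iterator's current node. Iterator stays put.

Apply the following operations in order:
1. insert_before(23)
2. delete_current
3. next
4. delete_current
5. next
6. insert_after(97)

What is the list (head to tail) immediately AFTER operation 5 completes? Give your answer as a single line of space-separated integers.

Answer: 23 2 4 1 7

Derivation:
After 1 (insert_before(23)): list=[23, 9, 2, 5, 4, 1, 7] cursor@9
After 2 (delete_current): list=[23, 2, 5, 4, 1, 7] cursor@2
After 3 (next): list=[23, 2, 5, 4, 1, 7] cursor@5
After 4 (delete_current): list=[23, 2, 4, 1, 7] cursor@4
After 5 (next): list=[23, 2, 4, 1, 7] cursor@1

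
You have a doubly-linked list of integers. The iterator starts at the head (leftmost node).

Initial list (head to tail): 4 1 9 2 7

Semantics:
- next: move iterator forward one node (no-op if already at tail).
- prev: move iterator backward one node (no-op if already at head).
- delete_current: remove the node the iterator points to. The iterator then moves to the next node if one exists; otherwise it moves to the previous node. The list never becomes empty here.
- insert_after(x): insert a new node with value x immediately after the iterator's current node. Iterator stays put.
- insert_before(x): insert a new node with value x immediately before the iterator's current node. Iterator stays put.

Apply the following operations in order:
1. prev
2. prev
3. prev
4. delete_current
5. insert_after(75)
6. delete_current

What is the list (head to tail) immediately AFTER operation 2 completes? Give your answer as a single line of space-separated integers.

After 1 (prev): list=[4, 1, 9, 2, 7] cursor@4
After 2 (prev): list=[4, 1, 9, 2, 7] cursor@4

Answer: 4 1 9 2 7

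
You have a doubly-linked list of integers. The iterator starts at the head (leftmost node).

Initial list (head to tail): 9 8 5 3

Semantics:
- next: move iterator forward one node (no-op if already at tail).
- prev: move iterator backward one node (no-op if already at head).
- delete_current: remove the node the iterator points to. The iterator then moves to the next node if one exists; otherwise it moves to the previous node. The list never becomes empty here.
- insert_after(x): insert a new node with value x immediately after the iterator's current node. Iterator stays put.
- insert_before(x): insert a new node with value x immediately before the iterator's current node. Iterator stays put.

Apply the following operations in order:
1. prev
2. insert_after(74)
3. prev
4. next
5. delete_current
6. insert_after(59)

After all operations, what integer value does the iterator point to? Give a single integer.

After 1 (prev): list=[9, 8, 5, 3] cursor@9
After 2 (insert_after(74)): list=[9, 74, 8, 5, 3] cursor@9
After 3 (prev): list=[9, 74, 8, 5, 3] cursor@9
After 4 (next): list=[9, 74, 8, 5, 3] cursor@74
After 5 (delete_current): list=[9, 8, 5, 3] cursor@8
After 6 (insert_after(59)): list=[9, 8, 59, 5, 3] cursor@8

Answer: 8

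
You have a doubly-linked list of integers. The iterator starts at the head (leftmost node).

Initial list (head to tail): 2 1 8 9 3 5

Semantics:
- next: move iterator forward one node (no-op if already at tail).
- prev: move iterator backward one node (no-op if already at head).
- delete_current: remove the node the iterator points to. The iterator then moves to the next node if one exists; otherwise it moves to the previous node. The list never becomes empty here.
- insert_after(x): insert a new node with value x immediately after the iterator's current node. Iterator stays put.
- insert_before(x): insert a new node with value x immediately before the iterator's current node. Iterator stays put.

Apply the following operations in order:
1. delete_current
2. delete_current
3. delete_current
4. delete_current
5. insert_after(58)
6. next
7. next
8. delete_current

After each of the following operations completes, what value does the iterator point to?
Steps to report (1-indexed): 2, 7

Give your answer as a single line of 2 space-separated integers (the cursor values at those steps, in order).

After 1 (delete_current): list=[1, 8, 9, 3, 5] cursor@1
After 2 (delete_current): list=[8, 9, 3, 5] cursor@8
After 3 (delete_current): list=[9, 3, 5] cursor@9
After 4 (delete_current): list=[3, 5] cursor@3
After 5 (insert_after(58)): list=[3, 58, 5] cursor@3
After 6 (next): list=[3, 58, 5] cursor@58
After 7 (next): list=[3, 58, 5] cursor@5
After 8 (delete_current): list=[3, 58] cursor@58

Answer: 8 5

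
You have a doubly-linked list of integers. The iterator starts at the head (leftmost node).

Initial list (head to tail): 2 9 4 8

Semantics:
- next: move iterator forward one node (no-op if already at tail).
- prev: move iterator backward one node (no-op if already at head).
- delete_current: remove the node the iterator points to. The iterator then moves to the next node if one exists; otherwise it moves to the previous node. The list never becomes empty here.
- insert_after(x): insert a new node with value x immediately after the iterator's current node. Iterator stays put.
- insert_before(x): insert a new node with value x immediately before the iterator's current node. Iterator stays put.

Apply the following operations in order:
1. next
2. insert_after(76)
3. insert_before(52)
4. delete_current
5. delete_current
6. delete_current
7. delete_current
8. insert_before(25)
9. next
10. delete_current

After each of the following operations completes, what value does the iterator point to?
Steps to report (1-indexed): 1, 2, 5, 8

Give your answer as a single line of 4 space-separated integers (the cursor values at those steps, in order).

After 1 (next): list=[2, 9, 4, 8] cursor@9
After 2 (insert_after(76)): list=[2, 9, 76, 4, 8] cursor@9
After 3 (insert_before(52)): list=[2, 52, 9, 76, 4, 8] cursor@9
After 4 (delete_current): list=[2, 52, 76, 4, 8] cursor@76
After 5 (delete_current): list=[2, 52, 4, 8] cursor@4
After 6 (delete_current): list=[2, 52, 8] cursor@8
After 7 (delete_current): list=[2, 52] cursor@52
After 8 (insert_before(25)): list=[2, 25, 52] cursor@52
After 9 (next): list=[2, 25, 52] cursor@52
After 10 (delete_current): list=[2, 25] cursor@25

Answer: 9 9 4 52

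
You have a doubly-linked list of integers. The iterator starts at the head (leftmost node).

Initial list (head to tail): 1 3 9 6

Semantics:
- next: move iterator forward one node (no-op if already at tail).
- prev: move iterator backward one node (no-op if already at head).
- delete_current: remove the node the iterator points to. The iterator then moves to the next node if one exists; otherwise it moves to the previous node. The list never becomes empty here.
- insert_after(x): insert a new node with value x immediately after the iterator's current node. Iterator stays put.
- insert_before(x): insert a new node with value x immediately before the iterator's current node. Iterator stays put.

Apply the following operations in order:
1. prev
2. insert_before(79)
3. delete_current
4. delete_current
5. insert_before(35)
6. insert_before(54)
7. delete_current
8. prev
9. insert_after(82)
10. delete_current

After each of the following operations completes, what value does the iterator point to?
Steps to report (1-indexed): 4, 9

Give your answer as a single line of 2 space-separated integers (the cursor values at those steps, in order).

After 1 (prev): list=[1, 3, 9, 6] cursor@1
After 2 (insert_before(79)): list=[79, 1, 3, 9, 6] cursor@1
After 3 (delete_current): list=[79, 3, 9, 6] cursor@3
After 4 (delete_current): list=[79, 9, 6] cursor@9
After 5 (insert_before(35)): list=[79, 35, 9, 6] cursor@9
After 6 (insert_before(54)): list=[79, 35, 54, 9, 6] cursor@9
After 7 (delete_current): list=[79, 35, 54, 6] cursor@6
After 8 (prev): list=[79, 35, 54, 6] cursor@54
After 9 (insert_after(82)): list=[79, 35, 54, 82, 6] cursor@54
After 10 (delete_current): list=[79, 35, 82, 6] cursor@82

Answer: 9 54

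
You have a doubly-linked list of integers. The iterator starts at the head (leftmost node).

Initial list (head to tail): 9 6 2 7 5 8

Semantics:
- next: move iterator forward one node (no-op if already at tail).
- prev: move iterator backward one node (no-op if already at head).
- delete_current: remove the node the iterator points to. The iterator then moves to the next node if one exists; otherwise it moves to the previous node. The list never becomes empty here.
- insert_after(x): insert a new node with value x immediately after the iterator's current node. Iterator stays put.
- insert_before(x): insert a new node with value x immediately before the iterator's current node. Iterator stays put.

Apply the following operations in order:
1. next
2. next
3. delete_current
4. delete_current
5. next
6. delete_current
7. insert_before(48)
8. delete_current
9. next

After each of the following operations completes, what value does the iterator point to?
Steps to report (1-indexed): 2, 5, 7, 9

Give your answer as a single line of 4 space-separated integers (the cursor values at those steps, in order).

Answer: 2 8 5 48

Derivation:
After 1 (next): list=[9, 6, 2, 7, 5, 8] cursor@6
After 2 (next): list=[9, 6, 2, 7, 5, 8] cursor@2
After 3 (delete_current): list=[9, 6, 7, 5, 8] cursor@7
After 4 (delete_current): list=[9, 6, 5, 8] cursor@5
After 5 (next): list=[9, 6, 5, 8] cursor@8
After 6 (delete_current): list=[9, 6, 5] cursor@5
After 7 (insert_before(48)): list=[9, 6, 48, 5] cursor@5
After 8 (delete_current): list=[9, 6, 48] cursor@48
After 9 (next): list=[9, 6, 48] cursor@48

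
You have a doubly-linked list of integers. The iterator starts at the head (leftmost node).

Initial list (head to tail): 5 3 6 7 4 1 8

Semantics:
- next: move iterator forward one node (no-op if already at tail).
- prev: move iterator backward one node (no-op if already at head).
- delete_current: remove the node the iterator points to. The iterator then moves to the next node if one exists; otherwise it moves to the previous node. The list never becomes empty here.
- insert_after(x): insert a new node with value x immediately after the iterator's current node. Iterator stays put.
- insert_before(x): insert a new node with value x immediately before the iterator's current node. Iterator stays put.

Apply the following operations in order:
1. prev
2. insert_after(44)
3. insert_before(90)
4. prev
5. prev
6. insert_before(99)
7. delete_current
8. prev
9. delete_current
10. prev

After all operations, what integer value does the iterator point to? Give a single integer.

After 1 (prev): list=[5, 3, 6, 7, 4, 1, 8] cursor@5
After 2 (insert_after(44)): list=[5, 44, 3, 6, 7, 4, 1, 8] cursor@5
After 3 (insert_before(90)): list=[90, 5, 44, 3, 6, 7, 4, 1, 8] cursor@5
After 4 (prev): list=[90, 5, 44, 3, 6, 7, 4, 1, 8] cursor@90
After 5 (prev): list=[90, 5, 44, 3, 6, 7, 4, 1, 8] cursor@90
After 6 (insert_before(99)): list=[99, 90, 5, 44, 3, 6, 7, 4, 1, 8] cursor@90
After 7 (delete_current): list=[99, 5, 44, 3, 6, 7, 4, 1, 8] cursor@5
After 8 (prev): list=[99, 5, 44, 3, 6, 7, 4, 1, 8] cursor@99
After 9 (delete_current): list=[5, 44, 3, 6, 7, 4, 1, 8] cursor@5
After 10 (prev): list=[5, 44, 3, 6, 7, 4, 1, 8] cursor@5

Answer: 5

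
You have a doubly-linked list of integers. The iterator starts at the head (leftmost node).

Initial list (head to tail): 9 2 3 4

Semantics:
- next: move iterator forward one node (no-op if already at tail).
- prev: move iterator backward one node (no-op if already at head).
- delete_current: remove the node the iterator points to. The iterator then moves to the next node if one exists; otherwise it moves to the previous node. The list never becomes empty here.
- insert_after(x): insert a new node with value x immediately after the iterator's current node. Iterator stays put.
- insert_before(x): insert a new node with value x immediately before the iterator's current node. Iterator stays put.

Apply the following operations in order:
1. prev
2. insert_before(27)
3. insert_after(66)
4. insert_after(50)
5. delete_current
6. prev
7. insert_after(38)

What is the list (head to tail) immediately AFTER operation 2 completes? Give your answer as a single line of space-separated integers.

After 1 (prev): list=[9, 2, 3, 4] cursor@9
After 2 (insert_before(27)): list=[27, 9, 2, 3, 4] cursor@9

Answer: 27 9 2 3 4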